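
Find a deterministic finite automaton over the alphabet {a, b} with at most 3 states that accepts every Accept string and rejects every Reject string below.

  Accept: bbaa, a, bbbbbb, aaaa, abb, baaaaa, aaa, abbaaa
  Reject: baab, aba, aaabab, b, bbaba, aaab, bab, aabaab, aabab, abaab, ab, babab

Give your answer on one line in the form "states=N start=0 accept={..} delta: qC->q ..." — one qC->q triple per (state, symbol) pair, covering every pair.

Grow the machine one transition at a time. Run the examples from 0; the earliest place one falls off (shortest prefix, ties alphabetical) gets sent to the lowest-numbered state that keeps every Accept/Reject pair distinguishable — a pair clashes when both reach the same state with identical unread suffix — and to a fresh state only if none does.
a: 0a undefined. 0a->0: ok.
b: 0b undefined. 0b->0: no, bbaa/baab meet in 0. Open state 1: 0b->1.
ba: 1a undefined. 1a->0: no, a/aba meet in 0. 1a->1: no, abb/baab meet in 1 with "b" left. Open state 2: 1a->2.
bb: 1b undefined. 1b->0: ok.
baa: 2a undefined. 2a->0: ok.
bab: 2b undefined. 2b->0: no, bbaa/aaabab meet in 0. 2b->1: ok.
All examples now run through 3 states with every (state, symbol) defined. Accept strings end in {0}, Reject strings end in {1,2}; accept={0}.

states=3 start=0 accept={0} delta: 0a->0 0b->1 1a->2 1b->0 2a->0 2b->1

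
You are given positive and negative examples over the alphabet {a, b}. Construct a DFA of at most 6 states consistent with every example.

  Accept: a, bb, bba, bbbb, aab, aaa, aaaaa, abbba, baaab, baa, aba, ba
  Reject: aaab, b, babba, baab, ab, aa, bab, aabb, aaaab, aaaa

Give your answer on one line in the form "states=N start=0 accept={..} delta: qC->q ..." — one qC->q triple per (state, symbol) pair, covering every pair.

State merging on the prefix tree: take the shortest (then alphabetical) example prefix whose next move is undefined and point that move at state 0, else 1, else 2, ...; a target is out if some Accept/Reject pair would then sit in one state with the same input left (inseparable). If every existing state is out, open a new one.
a: 0a undefined. 0a->0: no, a/aa meet in 0. Open state 1: 0a->1.
b: 0b undefined. 0b->0: no, bb/b meet in 0. 0b->1: no, a/b meet in 1. Open state 2: 0b->2.
aa: 1a undefined. 1a->0: no, bb/aabb meet in 2 with "b" left. 1a->1: no, a/aa meet in 1. 1a->2: no, baa/aaaa meet in 2 with "aa" left. Open state 3: 1a->3.
ab: 1b undefined. 1b->0: ok.
ba: 2a undefined. 2a->0: no, bba/babba meet in 2 with "ba" left. 2a->1: no, a/babba meet in 1. 2a->2: no, bb/baab meet in 2 with "b" left. 2a->3: no, aab/bab meet in 3 with "b" left. Open state 4: 2a->4.
bb: 2b undefined. 2b->0: no, bb/ab meet in 0. 2b->1: no, bba/aa meet in 3. 2b->2: no, bb/b meet in 2. 2b->3: no, bb/aa meet in 3. 2b->4: ok.
aaa: 3a undefined. 3a->0: no, a/aaaa meet in 1. 3a->1: no, aab/aaaab meet in 3 with "b" left. 3a->2: no, bb/aaab meet in 4. 3a->3: no, aab/aaab meet in 3 with "b" left. 3a->4: no, bba/aaaa meet in 4 with "a" left. Open state 5: 3a->5.
aab: 3b undefined. 3b->0: no, aab/ab meet in 0. 3b->1: ok.
baa: 4a undefined. 4a->0: no, bba/ab meet in 0. 4a->1: ok.
bab: 4b undefined. 4b->0: no, bb/babba meet in 4. 4b->1: no, a/babba meet in 1. 4b->2: no, a/babba meet in 1. 4b->3: ok.
aaaa: 5a undefined. 5a->0: ok.
aaab: 5b undefined. 5b->0: ok.
All examples now run through 6 states with every (state, symbol) defined. Accept strings end in {1,4,5}, Reject strings end in {0,2,3}; accept={1,4,5}.

states=6 start=0 accept={1,4,5} delta: 0a->1 0b->2 1a->3 1b->0 2a->4 2b->4 3a->5 3b->1 4a->1 4b->3 5a->0 5b->0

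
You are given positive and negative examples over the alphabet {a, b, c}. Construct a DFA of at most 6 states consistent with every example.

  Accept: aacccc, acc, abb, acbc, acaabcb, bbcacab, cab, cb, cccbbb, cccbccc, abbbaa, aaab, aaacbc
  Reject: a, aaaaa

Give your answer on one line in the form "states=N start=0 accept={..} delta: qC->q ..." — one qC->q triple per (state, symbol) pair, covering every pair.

states=2 start=0 accept={1} delta: 0a->0 0b->1 0c->1 1a->1 1b->1 1c->1

Fold the examples into a partial DFA from state 0: repeatedly fix the first undefined (state, symbol) met by the shortest-then-alphabetical prefix, trying targets in increasing order and rejecting any under which an Accept and a Reject string meet in one state with the same remainder; add a state when all current targets are rejected. Accepting states are where Accept strings end.
a: 0a undefined. 0a->0: ok.
b: 0b undefined. 0b->0: no, abb/a meet in 0. Open state 1: 0b->1.
c: 0c undefined. 0c->0: no, aacccc/a meet in 0. 0c->1: ok.
bb: 1b undefined. 1b->0: no, abb/a meet in 0. 1b->1: ok.
ca: 1a undefined. 1a->0: no, abbbaa/a meet in 0. 1a->1: ok.
cc: 1c undefined. 1c->0: no, aacccc/a meet in 0. 1c->1: ok.
All examples now run through 2 states with every (state, symbol) defined. Accept strings end in {1}, Reject strings end in {0}; accept={1}.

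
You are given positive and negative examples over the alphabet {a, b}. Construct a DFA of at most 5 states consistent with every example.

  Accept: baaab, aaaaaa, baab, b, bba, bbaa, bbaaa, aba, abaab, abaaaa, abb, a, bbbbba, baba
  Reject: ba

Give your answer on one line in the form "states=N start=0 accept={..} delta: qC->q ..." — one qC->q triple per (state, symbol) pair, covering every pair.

states=4 start=0 accept={0,1,3} delta: 0a->1 0b->1 1a->2 1b->2 2a->3 2b->0 3a->3 3b->0

Fold the examples into a partial DFA from state 0: repeatedly fix the first undefined (state, symbol) met by the shortest-then-alphabetical prefix, trying targets in increasing order and rejecting any under which an Accept and a Reject string meet in one state with the same remainder; add a state when all current targets are rejected. Accepting states are where Accept strings end.
a: 0a undefined. 0a->0: no, aba/ba meet in 0 with "ba" left. Open state 1: 0a->1.
b: 0b undefined. 0b->0: no, bba/ba meet in 1. 0b->1: ok.
aa: 1a undefined. 1a->0: no, aaaaaa/ba meet in 0. 1a->1: no, aaaaaa/ba meet in 1. Open state 2: 1a->2.
ab: 1b undefined. 1b->0: no, bbaa/ba meet in 2. 1b->1: no, bba/ba meet in 2. 1b->2: ok.
aaa: 2a undefined. 2a->0: no, baaab/ba meet in 2. 2a->1: no, aaaaaa/ba meet in 2. 2a->2: no, aaaaaa/ba meet in 2. Open state 3: 2a->3.
abb: 2b undefined. 2b->0: ok.
aaaa: 3a undefined. 3a->0: no, aaaaaa/ba meet in 2. 3a->1: no, baaab/ba meet in 2. 3a->2: no, aaaaaa/ba meet in 2. 3a->3: ok.
baab: 3b undefined. 3b->0: ok.
All examples now run through 4 states with every (state, symbol) defined. Accept strings end in {0,1,3}, Reject strings end in {2}; accept={0,1,3}.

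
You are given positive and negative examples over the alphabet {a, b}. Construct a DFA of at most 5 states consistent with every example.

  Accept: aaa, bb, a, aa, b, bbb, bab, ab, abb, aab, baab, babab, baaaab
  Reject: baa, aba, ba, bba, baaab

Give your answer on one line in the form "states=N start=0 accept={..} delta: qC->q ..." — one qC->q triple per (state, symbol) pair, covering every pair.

states=5 start=0 accept={0,1} delta: 0a->0 0b->1 1a->2 1b->1 2a->3 2b->0 3a->4 3b->0 4a->0 4b->2

State merging on the prefix tree: take the shortest (then alphabetical) example prefix whose next move is undefined and point that move at state 0, else 1, else 2, ...; a target is out if some Accept/Reject pair would then sit in one state with the same input left (inseparable). If every existing state is out, open a new one.
a: 0a undefined. 0a->0: ok.
b: 0b undefined. 0b->0: no, aaa/baa meet in 0. Open state 1: 0b->1.
ba: 1a undefined. 1a->0: no, aaa/baa meet in 0. 1a->1: no, bb/baaab meet in 1 with "b" left. Open state 2: 1a->2.
bb: 1b undefined. 1b->0: no, aaa/bba meet in 0. 1b->1: ok.
baa: 2a undefined. 2a->0: no, aaa/baa meet in 0. 2a->1: no, bb/baa meet in 1. 2a->2: no, bab/baaab meet in 2 with "b" left. Open state 3: 2a->3.
bab: 2b undefined. 2b->0: ok.
baaa: 3a undefined. 3a->0: no, bb/baaab meet in 1. 3a->1: no, bb/baaab meet in 1. 3a->2: no, aaa/baaab meet in 0. 3a->3: no, baab/baaab meet in 3 with "b" left. Open state 4: 3a->4.
baab: 3b undefined. 3b->0: ok.
baaaa: 4a undefined. 4a->0: ok.
baaab: 4b undefined. 4b->0: no, aaa/baaab meet in 0. 4b->1: no, bb/baaab meet in 1. 4b->2: ok.
All examples now run through 5 states with every (state, symbol) defined. Accept strings end in {0,1}, Reject strings end in {2,3}; accept={0,1}.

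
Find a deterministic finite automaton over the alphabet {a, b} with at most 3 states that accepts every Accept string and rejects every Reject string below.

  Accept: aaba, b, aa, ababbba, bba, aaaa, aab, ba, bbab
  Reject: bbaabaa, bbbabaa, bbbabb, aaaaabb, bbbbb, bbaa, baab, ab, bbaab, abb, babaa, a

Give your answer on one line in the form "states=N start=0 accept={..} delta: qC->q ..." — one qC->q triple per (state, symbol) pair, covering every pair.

State merging on the prefix tree: take the shortest (then alphabetical) example prefix whose next move is undefined and point that move at state 0, else 1, else 2, ...; a target is out if some Accept/Reject pair would then sit in one state with the same input left (inseparable). If every existing state is out, open a new one.
a: 0a undefined. 0a->0: no, b/ab meet in 0 with "b" left. Open state 1: 0a->1.
b: 0b undefined. 0b->0: no, b/bbbbb meet in 0. 0b->1: no, b/a meet in 1. Open state 2: 0b->2.
aa: 1a undefined. 1a->0: ok.
ab: 1b undefined. 1b->0: no, b/aaaaabb meet in 2. 1b->1: ok.
ba: 2a undefined. 2a->0: ok.
bb: 2b undefined. 2b->0: no, aaba/bbbabb meet in 0. 2b->1: ok.
All examples now run through 3 states with every (state, symbol) defined. Accept strings end in {0,2}, Reject strings end in {1}; accept={0,2}.

states=3 start=0 accept={0,2} delta: 0a->1 0b->2 1a->0 1b->1 2a->0 2b->1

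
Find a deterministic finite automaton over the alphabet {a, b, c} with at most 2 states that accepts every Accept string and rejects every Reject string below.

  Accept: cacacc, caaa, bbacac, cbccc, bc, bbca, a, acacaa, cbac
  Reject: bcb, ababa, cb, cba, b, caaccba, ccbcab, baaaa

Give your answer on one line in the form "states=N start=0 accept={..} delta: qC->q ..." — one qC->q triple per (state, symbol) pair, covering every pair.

states=2 start=0 accept={0} delta: 0a->0 0b->1 0c->0 1a->1 1b->1 1c->0

Grow the machine one transition at a time. Run the examples from 0; the earliest place one falls off (shortest prefix, ties alphabetical) gets sent to the lowest-numbered state that keeps every Accept/Reject pair distinguishable — a pair clashes when both reach the same state with identical unread suffix — and to a fresh state only if none does.
a: 0a undefined. 0a->0: ok.
b: 0b undefined. 0b->0: no, a/ababa meet in 0. Open state 1: 0b->1.
c: 0c undefined. 0c->0: ok.
ba: 1a undefined. 1a->0: no, cacacc/ababa meet in 0. 1a->1: ok.
bb: 1b undefined. 1b->0: no, cacacc/ababa meet in 0. 1b->1: ok.
bc: 1c undefined. 1c->0: ok.
All examples now run through 2 states with every (state, symbol) defined. Accept strings end in {0}, Reject strings end in {1}; accept={0}.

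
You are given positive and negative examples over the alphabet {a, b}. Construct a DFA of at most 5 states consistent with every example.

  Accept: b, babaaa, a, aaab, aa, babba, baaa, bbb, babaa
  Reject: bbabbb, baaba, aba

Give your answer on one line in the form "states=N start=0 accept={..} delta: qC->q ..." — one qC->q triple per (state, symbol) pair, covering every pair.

Fold the examples into a partial DFA from state 0: repeatedly fix the first undefined (state, symbol) met by the shortest-then-alphabetical prefix, trying targets in increasing order and rejecting any under which an Accept and a Reject string meet in one state with the same remainder; add a state when all current targets are rejected. Accepting states are where Accept strings end.
a: 0a undefined. 0a->0: ok.
b: 0b undefined. 0b->0: no, b/bbabbb meet in 0. Open state 1: 0b->1.
ba: 1a undefined. 1a->0: no, babaaa/baaba meet in 0. 1a->1: no, b/aba meet in 1. Open state 2: 1a->2.
bb: 1b undefined. 1b->0: no, b/bbabbb meet in 1. 1b->1: ok.
baa: 2a undefined. 2a->0: ok.
bab: 2b undefined. 2b->0: no, b/bbabbb meet in 1. 2b->1: no, b/bbabbb meet in 1. 2b->2: ok.
All examples now run through 3 states with every (state, symbol) defined. Accept strings end in {0,1}, Reject strings end in {2}; accept={0,1}.

states=3 start=0 accept={0,1} delta: 0a->0 0b->1 1a->2 1b->1 2a->0 2b->2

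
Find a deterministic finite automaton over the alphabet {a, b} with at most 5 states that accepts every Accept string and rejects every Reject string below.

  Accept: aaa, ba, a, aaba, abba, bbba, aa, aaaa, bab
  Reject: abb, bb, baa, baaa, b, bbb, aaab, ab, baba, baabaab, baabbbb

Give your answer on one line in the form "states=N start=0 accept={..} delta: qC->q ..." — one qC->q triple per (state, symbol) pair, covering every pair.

states=4 start=0 accept={0,2} delta: 0a->0 0b->1 1a->2 1b->1 2a->3 2b->2 3a->1 3b->0

State merging on the prefix tree: take the shortest (then alphabetical) example prefix whose next move is undefined and point that move at state 0, else 1, else 2, ...; a target is out if some Accept/Reject pair would then sit in one state with the same input left (inseparable). If every existing state is out, open a new one.
a: 0a undefined. 0a->0: ok.
b: 0b undefined. 0b->0: no, aaa/abb meet in 0. Open state 1: 0b->1.
ba: 1a undefined. 1a->0: no, aaa/baa meet in 0. 1a->1: no, ba/baa meet in 1. Open state 2: 1a->2.
bb: 1b undefined. 1b->0: no, aaa/abb meet in 0. 1b->1: ok.
baa: 2a undefined. 2a->0: no, aaa/baa meet in 0. 2a->1: no, ba/baaa meet in 2. 2a->2: no, ba/baa meet in 2. Open state 3: 2a->3.
bab: 2b undefined. 2b->0: no, aaa/baba meet in 0. 2b->1: no, ba/baba meet in 2. 2b->2: ok.
baaa: 3a undefined. 3a->0: no, aaa/baaa meet in 0. 3a->1: ok.
baab: 3b undefined. 3b->0: ok.
All examples now run through 4 states with every (state, symbol) defined. Accept strings end in {0,2}, Reject strings end in {1,3}; accept={0,2}.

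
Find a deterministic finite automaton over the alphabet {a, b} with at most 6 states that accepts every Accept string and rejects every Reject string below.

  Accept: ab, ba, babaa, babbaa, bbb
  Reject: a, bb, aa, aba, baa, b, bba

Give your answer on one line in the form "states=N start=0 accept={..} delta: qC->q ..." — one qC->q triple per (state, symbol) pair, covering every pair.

states=5 start=0 accept={3} delta: 0a->1 0b->2 1a->0 1b->3 2a->3 2b->1 3a->0 3b->4 4a->2 4b->4

Grow the machine one transition at a time. Run the examples from 0; the earliest place one falls off (shortest prefix, ties alphabetical) gets sent to the lowest-numbered state that keeps every Accept/Reject pair distinguishable — a pair clashes when both reach the same state with identical unread suffix — and to a fresh state only if none does.
a: 0a undefined. 0a->0: no, ab/b meet in 0 with "b" left. Open state 1: 0a->1.
b: 0b undefined. 0b->0: no, ba/a meet in 1. 0b->1: no, ab/bb meet in 1 with "b" left. Open state 2: 0b->2.
aa: 1a undefined. 1a->0: ok.
ab: 1b undefined. 1b->0: no, ab/aa meet in 0. 1b->1: no, ab/a meet in 1. 1b->2: no, ab/b meet in 2. Open state 3: 1b->3.
ba: 2a undefined. 2a->0: no, ba/aa meet in 0. 2a->1: no, ba/a meet in 1. 2a->2: no, ba/baa meet in 2. 2a->3: ok.
bb: 2b undefined. 2b->0: no, bbb/b meet in 2. 2b->1: ok.
aba: 3a undefined. 3a->0: ok.
bab: 3b undefined. 3b->0: no, babaa/aa meet in 0. 3b->1: no, babaa/a meet in 1. 3b->2: no, babaa/aa meet in 0. 3b->3: no, babaa/a meet in 1. Open state 4: 3b->4.
baba: 4a undefined. 4a->0: no, babaa/a meet in 1. 4a->1: no, babaa/aa meet in 0. 4a->2: ok.
babb: 4b undefined. 4b->0: no, babbaa/aa meet in 0. 4b->1: no, babbaa/a meet in 1. 4b->2: no, babbaa/aa meet in 0. 4b->3: no, babbaa/a meet in 1. 4b->4: ok.
All examples now run through 5 states with every (state, symbol) defined. Accept strings end in {3}, Reject strings end in {0,1,2}; accept={3}.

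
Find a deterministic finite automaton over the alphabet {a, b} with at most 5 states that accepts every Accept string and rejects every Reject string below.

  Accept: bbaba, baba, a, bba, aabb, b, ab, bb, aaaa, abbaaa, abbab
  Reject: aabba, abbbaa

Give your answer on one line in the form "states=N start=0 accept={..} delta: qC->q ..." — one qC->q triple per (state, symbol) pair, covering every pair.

Grow the machine one transition at a time. Run the examples from 0; the earliest place one falls off (shortest prefix, ties alphabetical) gets sent to the lowest-numbered state that keeps every Accept/Reject pair distinguishable — a pair clashes when both reach the same state with identical unread suffix — and to a fresh state only if none does.
a: 0a undefined. 0a->0: no, bba/aabba meet in 0 with "bba" left. Open state 1: 0a->1.
b: 0b undefined. 0b->0: ok.
aa: 1a undefined. 1a->0: no, a/aabba meet in 1. 1a->1: ok.
ab: 1b undefined. 1b->0: no, bbaba/aabba meet in 1. 1b->1: no, bbaba/aabba meet in 1. Open state 2: 1b->2.
abb: 2b undefined. 2b->0: no, a/aabba meet in 1. 2b->1: no, a/aabba meet in 1. 2b->2: no, bbaba/aabba meet in 2 with "a" left. Open state 3: 2b->3.
abba: 3a undefined. 3a->0: no, b/aabba meet in 0. 3a->1: no, a/aabba meet in 1. 3a->2: no, ab/aabba meet in 2. 3a->3: no, aabb/aabba meet in 3. Open state 4: 3a->4.
abbb: 3b undefined. 3b->0: no, a/abbbaa meet in 1. 3b->1: no, a/abbbaa meet in 1. 3b->2: ok.
baba: 2a undefined. 2a->0: no, a/abbbaa meet in 1. 2a->1: no, bbaba/abbbaa meet in 1. 2a->2: no, bbaba/abbbaa meet in 2. 2a->3: ok.
abbaa: 4a undefined. 4a->0: ok.
abbab: 4b undefined. 4b->0: ok.
All examples now run through 5 states with every (state, symbol) defined. Accept strings end in {0,1,2,3}, Reject strings end in {4}; accept={0,1,2,3}.

states=5 start=0 accept={0,1,2,3} delta: 0a->1 0b->0 1a->1 1b->2 2a->3 2b->3 3a->4 3b->2 4a->0 4b->0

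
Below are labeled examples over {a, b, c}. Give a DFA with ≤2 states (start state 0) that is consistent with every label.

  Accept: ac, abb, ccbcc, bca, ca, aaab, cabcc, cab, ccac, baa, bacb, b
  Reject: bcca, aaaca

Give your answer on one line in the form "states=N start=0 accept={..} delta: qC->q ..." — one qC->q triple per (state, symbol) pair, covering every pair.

states=2 start=0 accept={0} delta: 0a->1 0b->0 0c->1 1a->0 1b->0 1c->0

Grow the machine one transition at a time. Run the examples from 0; the earliest place one falls off (shortest prefix, ties alphabetical) gets sent to the lowest-numbered state that keeps every Accept/Reject pair distinguishable — a pair clashes when both reach the same state with identical unread suffix — and to a fresh state only if none does.
a: 0a undefined. 0a->0: no, ca/aaaca meet in 0 with "ca" left. Open state 1: 0a->1.
b: 0b undefined. 0b->0: ok.
c: 0c undefined. 0c->0: no, bca/bcca meet in 1. 0c->1: ok.
aa: 1a undefined. 1a->0: ok.
ab: 1b undefined. 1b->0: ok.
ac: 1c undefined. 1c->0: ok.
All examples now run through 2 states with every (state, symbol) defined. Accept strings end in {0}, Reject strings end in {1}; accept={0}.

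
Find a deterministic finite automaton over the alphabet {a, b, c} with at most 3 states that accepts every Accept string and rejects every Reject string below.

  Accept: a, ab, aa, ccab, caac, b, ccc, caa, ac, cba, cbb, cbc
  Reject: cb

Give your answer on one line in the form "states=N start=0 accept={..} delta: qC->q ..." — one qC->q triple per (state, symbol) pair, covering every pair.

Fold the examples into a partial DFA from state 0: repeatedly fix the first undefined (state, symbol) met by the shortest-then-alphabetical prefix, trying targets in increasing order and rejecting any under which an Accept and a Reject string meet in one state with the same remainder; add a state when all current targets are rejected. Accepting states are where Accept strings end.
a: 0a undefined. 0a->0: ok.
b: 0b undefined. 0b->0: ok.
c: 0c undefined. 0c->0: no, a/cb meet in 0. Open state 1: 0c->1.
ca: 1a undefined. 1a->0: ok.
cb: 1b undefined. 1b->0: no, a/cb meet in 0. 1b->1: no, caac/cb meet in 1. Open state 2: 1b->2.
cc: 1c undefined. 1c->0: ok.
cba: 2a undefined. 2a->0: ok.
cbb: 2b undefined. 2b->0: ok.
cbc: 2c undefined. 2c->0: ok.
All examples now run through 3 states with every (state, symbol) defined. Accept strings end in {0,1}, Reject strings end in {2}; accept={0,1}.

states=3 start=0 accept={0,1} delta: 0a->0 0b->0 0c->1 1a->0 1b->2 1c->0 2a->0 2b->0 2c->0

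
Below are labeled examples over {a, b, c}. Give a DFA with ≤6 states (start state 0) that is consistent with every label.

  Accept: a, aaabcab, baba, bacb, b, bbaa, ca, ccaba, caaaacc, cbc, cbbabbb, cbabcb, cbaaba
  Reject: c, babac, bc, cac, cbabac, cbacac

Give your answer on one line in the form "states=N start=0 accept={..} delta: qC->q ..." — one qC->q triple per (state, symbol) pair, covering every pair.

Grow the machine one transition at a time. Run the examples from 0; the earliest place one falls off (shortest prefix, ties alphabetical) gets sent to the lowest-numbered state that keeps every Accept/Reject pair distinguishable — a pair clashes when both reach the same state with identical unread suffix — and to a fresh state only if none does.
a: 0a undefined. 0a->0: ok.
b: 0b undefined. 0b->0: ok.
c: 0c undefined. 0c->0: no, a/c meet in 0. Open state 1: 0c->1.
ca: 1a undefined. 1a->0: ok.
cb: 1b undefined. 1b->0: no, cbc/c meet in 1. 1b->1: no, bacb/c meet in 1. Open state 2: 1b->2.
cc: 1c undefined. 1c->0: ok.
cba: 2a undefined. 2a->0: ok.
cbb: 2b undefined. 2b->0: ok.
cbc: 2c undefined. 2c->0: ok.
All examples now run through 3 states with every (state, symbol) defined. Accept strings end in {0,2}, Reject strings end in {1}; accept={0,2}.

states=3 start=0 accept={0,2} delta: 0a->0 0b->0 0c->1 1a->0 1b->2 1c->0 2a->0 2b->0 2c->0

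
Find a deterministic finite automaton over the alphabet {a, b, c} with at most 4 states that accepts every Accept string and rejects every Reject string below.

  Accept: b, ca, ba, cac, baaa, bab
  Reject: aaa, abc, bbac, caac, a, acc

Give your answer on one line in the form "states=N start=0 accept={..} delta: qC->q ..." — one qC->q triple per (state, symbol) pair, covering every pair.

Fold the examples into a partial DFA from state 0: repeatedly fix the first undefined (state, symbol) met by the shortest-then-alphabetical prefix, trying targets in increasing order and rejecting any under which an Accept and a Reject string meet in one state with the same remainder; add a state when all current targets are rejected. Accepting states are where Accept strings end.
a: 0a undefined. 0a->0: ok.
b: 0b undefined. 0b->0: no, b/aaa meet in 0. Open state 1: 0b->1.
c: 0c undefined. 0c->0: no, ca/aaa meet in 0. 0c->1: ok.
ba: 1a undefined. 1a->0: no, b/caac meet in 1. 1a->1: no, cac/abc meet in 1 with "c" left. Open state 2: 1a->2.
bb: 1b undefined. 1b->0: no, b/bbac meet in 1. 1b->1: no, cac/bbac meet in 2 with "c" left. 1b->2: ok.
abc: 1c undefined. 1c->0: ok.
baa: 2a undefined. 2a->0: no, b/bbac meet in 1. 2a->1: ok.
bab: 2b undefined. 2b->0: no, bab/aaa meet in 0. 2b->1: ok.
cac: 2c undefined. 2c->0: no, cac/aaa meet in 0. 2c->1: ok.
All examples now run through 3 states with every (state, symbol) defined. Accept strings end in {1,2}, Reject strings end in {0}; accept={1,2}.

states=3 start=0 accept={1,2} delta: 0a->0 0b->1 0c->1 1a->2 1b->2 1c->0 2a->1 2b->1 2c->1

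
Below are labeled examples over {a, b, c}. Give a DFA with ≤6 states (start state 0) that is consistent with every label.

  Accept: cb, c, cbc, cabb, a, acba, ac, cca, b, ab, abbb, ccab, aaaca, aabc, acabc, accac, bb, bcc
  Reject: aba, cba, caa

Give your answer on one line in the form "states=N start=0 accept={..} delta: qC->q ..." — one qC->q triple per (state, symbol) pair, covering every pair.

states=3 start=0 accept={0,1} delta: 0a->1 0b->0 0c->1 1a->2 1b->1 1c->0 2a->2 2b->0 2c->0

State merging on the prefix tree: take the shortest (then alphabetical) example prefix whose next move is undefined and point that move at state 0, else 1, else 2, ...; a target is out if some Accept/Reject pair would then sit in one state with the same input left (inseparable). If every existing state is out, open a new one.
a: 0a undefined. 0a->0: no, acba/cba meet in 0 with "cba" left. Open state 1: 0a->1.
b: 0b undefined. 0b->0: ok.
c: 0c undefined. 0c->0: no, a/cba meet in 1. 0c->1: ok.
aa: 1a undefined. 1a->0: no, c/caa meet in 1. 1a->1: no, c/caa meet in 1. Open state 2: 1a->2.
ab: 1b undefined. 1b->0: no, c/aba meet in 1. 1b->1: ok.
ac: 1c undefined. 1c->0: ok.
aaa: 2a undefined. 2a->0: no, cbc/caa meet in 0. 2a->1: no, cb/caa meet in 1. 2a->2: ok.
aab: 2b undefined. 2b->0: ok.
aaac: 2c undefined. 2c->0: ok.
All examples now run through 3 states with every (state, symbol) defined. Accept strings end in {0,1}, Reject strings end in {2}; accept={0,1}.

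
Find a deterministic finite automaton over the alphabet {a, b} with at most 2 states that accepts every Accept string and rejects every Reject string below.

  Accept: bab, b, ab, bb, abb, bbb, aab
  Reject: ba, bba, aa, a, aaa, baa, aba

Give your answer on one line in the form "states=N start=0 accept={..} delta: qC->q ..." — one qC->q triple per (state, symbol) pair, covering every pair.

State merging on the prefix tree: take the shortest (then alphabetical) example prefix whose next move is undefined and point that move at state 0, else 1, else 2, ...; a target is out if some Accept/Reject pair would then sit in one state with the same input left (inseparable). If every existing state is out, open a new one.
a: 0a undefined. 0a->0: ok.
b: 0b undefined. 0b->0: no, bab/ba meet in 0. Open state 1: 0b->1.
ba: 1a undefined. 1a->0: ok.
bb: 1b undefined. 1b->0: no, bb/ba meet in 0. 1b->1: ok.
All examples now run through 2 states with every (state, symbol) defined. Accept strings end in {1}, Reject strings end in {0}; accept={1}.

states=2 start=0 accept={1} delta: 0a->0 0b->1 1a->0 1b->1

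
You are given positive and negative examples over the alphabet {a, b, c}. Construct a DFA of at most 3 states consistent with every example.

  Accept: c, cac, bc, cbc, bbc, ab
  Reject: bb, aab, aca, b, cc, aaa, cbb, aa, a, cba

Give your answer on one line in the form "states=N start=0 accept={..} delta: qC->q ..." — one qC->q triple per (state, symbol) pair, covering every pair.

states=3 start=0 accept={2} delta: 0a->1 0b->0 0c->2 1a->0 1b->2 1c->0 2a->0 2b->0 2c->0

Fold the examples into a partial DFA from state 0: repeatedly fix the first undefined (state, symbol) met by the shortest-then-alphabetical prefix, trying targets in increasing order and rejecting any under which an Accept and a Reject string meet in one state with the same remainder; add a state when all current targets are rejected. Accepting states are where Accept strings end.
a: 0a undefined. 0a->0: no, ab/aab meet in 0 with "b" left. Open state 1: 0a->1.
b: 0b undefined. 0b->0: ok.
c: 0c undefined. 0c->0: no, c/bb meet in 0. 0c->1: no, c/a meet in 1. Open state 2: 0c->2.
aa: 1a undefined. 1a->0: ok.
ab: 1b undefined. 1b->0: no, ab/bb meet in 0. 1b->1: no, ab/aaa meet in 1. 1b->2: ok.
ac: 1c undefined. 1c->0: ok.
ca: 2a undefined. 2a->0: ok.
cb: 2b undefined. 2b->0: ok.
cc: 2c undefined. 2c->0: ok.
All examples now run through 3 states with every (state, symbol) defined. Accept strings end in {2}, Reject strings end in {0,1}; accept={2}.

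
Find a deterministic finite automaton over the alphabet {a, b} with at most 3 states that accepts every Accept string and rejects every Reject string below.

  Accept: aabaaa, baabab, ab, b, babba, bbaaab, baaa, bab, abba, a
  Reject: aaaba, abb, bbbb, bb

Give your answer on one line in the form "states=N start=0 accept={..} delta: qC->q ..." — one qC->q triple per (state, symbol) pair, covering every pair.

states=3 start=0 accept={0,1} delta: 0a->0 0b->1 1a->2 1b->2 2a->0 2b->1

Grow the machine one transition at a time. Run the examples from 0; the earliest place one falls off (shortest prefix, ties alphabetical) gets sent to the lowest-numbered state that keeps every Accept/Reject pair distinguishable — a pair clashes when both reach the same state with identical unread suffix — and to a fresh state only if none does.
a: 0a undefined. 0a->0: ok.
b: 0b undefined. 0b->0: no, aabaaa/aaaba meet in 0. Open state 1: 0b->1.
ba: 1a undefined. 1a->0: no, aabaaa/aaaba meet in 0. 1a->1: no, aabaaa/aaaba meet in 1. Open state 2: 1a->2.
bb: 1b undefined. 1b->0: no, abba/abb meet in 0. 1b->1: no, ab/abb meet in 1. 1b->2: ok.
baa: 2a undefined. 2a->0: ok.
bab: 2b undefined. 2b->0: no, ab/bbbb meet in 1. 2b->1: ok.
All examples now run through 3 states with every (state, symbol) defined. Accept strings end in {0,1}, Reject strings end in {2}; accept={0,1}.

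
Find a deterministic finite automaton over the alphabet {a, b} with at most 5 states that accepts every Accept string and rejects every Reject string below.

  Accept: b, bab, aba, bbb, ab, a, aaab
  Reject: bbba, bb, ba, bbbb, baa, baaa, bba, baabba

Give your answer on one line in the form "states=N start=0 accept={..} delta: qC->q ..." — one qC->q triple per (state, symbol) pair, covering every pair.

Grow the machine one transition at a time. Run the examples from 0; the earliest place one falls off (shortest prefix, ties alphabetical) gets sent to the lowest-numbered state that keeps every Accept/Reject pair distinguishable — a pair clashes when both reach the same state with identical unread suffix — and to a fresh state only if none does.
a: 0a undefined. 0a->0: no, aba/ba meet in 0 with "ba" left. Open state 1: 0a->1.
b: 0b undefined. 0b->0: no, b/bb meet in 0. 0b->1: no, aba/bba meet in 1 with "ba" left. Open state 2: 0b->2.
aa: 1a undefined. 1a->0: ok.
ab: 1b undefined. 1b->0: ok.
ba: 2a undefined. 2a->0: no, aba/baa meet in 1. 2a->1: no, bab/baa meet in 0. 2a->2: no, b/ba meet in 2. Open state 3: 2a->3.
bb: 2b undefined. 2b->0: no, aba/bba meet in 1. 2b->1: no, b/bbbb meet in 2. 2b->2: no, b/bb meet in 2. 2b->3: ok.
baa: 3a undefined. 3a->0: no, aba/baaa meet in 1. 3a->1: no, aba/baa meet in 1. 3a->2: no, b/baa meet in 2. 3a->3: ok.
bab: 3b undefined. 3b->0: no, b/bbbb meet in 2. 3b->1: no, bab/baabba meet in 1. 3b->2: ok.
All examples now run through 4 states with every (state, symbol) defined. Accept strings end in {0,1,2}, Reject strings end in {3}; accept={0,1,2}.

states=4 start=0 accept={0,1,2} delta: 0a->1 0b->2 1a->0 1b->0 2a->3 2b->3 3a->3 3b->2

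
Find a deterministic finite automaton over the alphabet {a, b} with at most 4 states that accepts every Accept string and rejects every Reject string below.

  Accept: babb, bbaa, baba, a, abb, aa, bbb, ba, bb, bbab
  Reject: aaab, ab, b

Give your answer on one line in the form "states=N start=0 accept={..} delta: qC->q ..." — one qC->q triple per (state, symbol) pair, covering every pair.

states=3 start=0 accept={0,2} delta: 0a->0 0b->1 1a->0 1b->2 2a->1 2b->0

Fold the examples into a partial DFA from state 0: repeatedly fix the first undefined (state, symbol) met by the shortest-then-alphabetical prefix, trying targets in increasing order and rejecting any under which an Accept and a Reject string meet in one state with the same remainder; add a state when all current targets are rejected. Accepting states are where Accept strings end.
a: 0a undefined. 0a->0: ok.
b: 0b undefined. 0b->0: no, babb/aaab meet in 0. Open state 1: 0b->1.
ba: 1a undefined. 1a->0: ok.
bb: 1b undefined. 1b->0: no, bbb/aaab meet in 1. 1b->1: no, babb/aaab meet in 1. Open state 2: 1b->2.
bba: 2a undefined. 2a->0: no, bbab/aaab meet in 1. 2a->1: ok.
bbb: 2b undefined. 2b->0: ok.
All examples now run through 3 states with every (state, symbol) defined. Accept strings end in {0,2}, Reject strings end in {1}; accept={0,2}.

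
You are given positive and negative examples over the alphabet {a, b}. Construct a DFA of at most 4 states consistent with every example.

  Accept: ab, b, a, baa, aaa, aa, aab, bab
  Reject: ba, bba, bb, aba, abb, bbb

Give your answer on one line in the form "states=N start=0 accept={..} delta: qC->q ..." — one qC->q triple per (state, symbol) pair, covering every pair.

states=4 start=0 accept={0,1} delta: 0a->0 0b->1 1a->2 1b->3 2a->0 2b->0 3a->2 3b->2

Fold the examples into a partial DFA from state 0: repeatedly fix the first undefined (state, symbol) met by the shortest-then-alphabetical prefix, trying targets in increasing order and rejecting any under which an Accept and a Reject string meet in one state with the same remainder; add a state when all current targets are rejected. Accepting states are where Accept strings end.
a: 0a undefined. 0a->0: ok.
b: 0b undefined. 0b->0: no, ab/ba meet in 0. Open state 1: 0b->1.
ba: 1a undefined. 1a->0: no, a/ba meet in 0. 1a->1: no, ab/ba meet in 1. Open state 2: 1a->2.
bb: 1b undefined. 1b->0: no, ab/bbb meet in 1. 1b->1: no, ab/bb meet in 1. 1b->2: no, baa/bba meet in 2 with "a" left. Open state 3: 1b->3.
baa: 2a undefined. 2a->0: ok.
bab: 2b undefined. 2b->0: ok.
bba: 3a undefined. 3a->0: no, a/bba meet in 0. 3a->1: no, ab/bba meet in 1. 3a->2: ok.
bbb: 3b undefined. 3b->0: no, a/bbb meet in 0. 3b->1: no, ab/bbb meet in 1. 3b->2: ok.
All examples now run through 4 states with every (state, symbol) defined. Accept strings end in {0,1}, Reject strings end in {2,3}; accept={0,1}.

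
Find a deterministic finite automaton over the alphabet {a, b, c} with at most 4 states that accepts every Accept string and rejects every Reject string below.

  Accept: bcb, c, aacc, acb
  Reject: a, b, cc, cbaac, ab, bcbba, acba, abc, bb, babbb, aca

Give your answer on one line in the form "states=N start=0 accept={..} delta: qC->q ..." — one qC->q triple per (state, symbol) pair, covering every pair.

states=4 start=0 accept={2} delta: 0a->1 0b->0 0c->2 1a->1 1b->1 1c->3 2a->0 2b->2 2c->0 3a->0 3b->2 3c->2

State merging on the prefix tree: take the shortest (then alphabetical) example prefix whose next move is undefined and point that move at state 0, else 1, else 2, ...; a target is out if some Accept/Reject pair would then sit in one state with the same input left (inseparable). If every existing state is out, open a new one.
a: 0a undefined. 0a->0: no, aacc/cc meet in 0 with "cc" left. Open state 1: 0a->1.
b: 0b undefined. 0b->0: ok.
c: 0c undefined. 0c->0: no, bcb/b meet in 0. 0c->1: no, bcb/ab meet in 1 with "b" left. Open state 2: 0c->2.
aa: 1a undefined. 1a->0: no, aacc/cc meet in 2 with "c" left. 1a->1: ok.
ab: 1b undefined. 1b->0: no, c/abc meet in 2. 1b->1: ok.
ac: 1c undefined. 1c->0: no, acb/b meet in 0. 1c->1: no, aacc/a meet in 1. 1c->2: no, c/abc meet in 2. Open state 3: 1c->3.
cb: 2b undefined. 2b->0: no, bcb/b meet in 0. 2b->1: no, bcb/a meet in 1. 2b->2: ok.
cc: 2c undefined. 2c->0: ok.
aca: 3a undefined. 3a->0: ok.
acb: 3b undefined. 3b->0: no, acb/b meet in 0. 3b->1: no, acb/a meet in 1. 3b->2: ok.
cba: 2a undefined. 2a->0: ok.
aacc: 3c undefined. 3c->0: no, aacc/b meet in 0. 3c->1: no, aacc/a meet in 1. 3c->2: ok.
All examples now run through 4 states with every (state, symbol) defined. Accept strings end in {2}, Reject strings end in {0,1,3}; accept={2}.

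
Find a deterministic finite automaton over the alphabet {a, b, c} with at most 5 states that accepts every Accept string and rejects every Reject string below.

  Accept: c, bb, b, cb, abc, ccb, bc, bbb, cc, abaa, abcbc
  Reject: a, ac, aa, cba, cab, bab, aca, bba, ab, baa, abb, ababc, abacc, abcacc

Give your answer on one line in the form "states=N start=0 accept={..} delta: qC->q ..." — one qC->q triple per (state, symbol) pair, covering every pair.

State merging on the prefix tree: take the shortest (then alphabetical) example prefix whose next move is undefined and point that move at state 0, else 1, else 2, ...; a target is out if some Accept/Reject pair would then sit in one state with the same input left (inseparable). If every existing state is out, open a new one.
a: 0a undefined. 0a->0: no, c/ac meet in 0 with "c" left. Open state 1: 0a->1.
b: 0b undefined. 0b->0: ok.
c: 0c undefined. 0c->0: ok.
aa: 1a undefined. 1a->0: no, c/aa meet in 0. 1a->1: ok.
ab: 1b undefined. 1b->0: no, c/cab meet in 0. 1b->1: no, abc/ac meet in 1 with "c" left. Open state 2: 1b->2.
ac: 1c undefined. 1c->0: no, c/ac meet in 0. 1c->1: ok.
aba: 2a undefined. 2a->0: no, c/ababc meet in 0. 2a->1: no, abc/ababc meet in 2 with "c" left. 2a->2: no, abaa/cab meet in 2. Open state 3: 2a->3.
abb: 2b undefined. 2b->0: no, c/abb meet in 0. 2b->1: ok.
abc: 2c undefined. 2c->0: ok.
abaa: 3a undefined. 3a->0: ok.
abab: 3b undefined. 3b->0: no, c/ababc meet in 0. 3b->1: ok.
abac: 3c undefined. 3c->0: no, c/abacc meet in 0. 3c->1: ok.
All examples now run through 4 states with every (state, symbol) defined. Accept strings end in {0}, Reject strings end in {1,2}; accept={0}.

states=4 start=0 accept={0} delta: 0a->1 0b->0 0c->0 1a->1 1b->2 1c->1 2a->3 2b->1 2c->0 3a->0 3b->1 3c->1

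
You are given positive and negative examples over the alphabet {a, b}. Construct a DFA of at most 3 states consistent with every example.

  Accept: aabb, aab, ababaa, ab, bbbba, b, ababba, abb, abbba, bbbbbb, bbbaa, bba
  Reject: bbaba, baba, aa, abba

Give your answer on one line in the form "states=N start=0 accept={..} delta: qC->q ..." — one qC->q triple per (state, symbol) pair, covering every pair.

states=3 start=0 accept={1,2} delta: 0a->1 0b->1 1a->0 1b->2 2a->2 2b->1

Fold the examples into a partial DFA from state 0: repeatedly fix the first undefined (state, symbol) met by the shortest-then-alphabetical prefix, trying targets in increasing order and rejecting any under which an Accept and a Reject string meet in one state with the same remainder; add a state when all current targets are rejected. Accepting states are where Accept strings end.
a: 0a undefined. 0a->0: no, bba/abba meet in 0 with "bba" left. Open state 1: 0a->1.
b: 0b undefined. 0b->0: no, bbbaa/aa meet in 1 with "a" left. 0b->1: ok.
aa: 1a undefined. 1a->0: ok.
ab: 1b undefined. 1b->0: no, aabb/baba meet in 0. 1b->1: no, bbbba/bbaba meet in 0. Open state 2: 1b->2.
aba: 2a undefined. 2a->0: no, ababba/bbaba meet in 0. 2a->1: no, aab/bbaba meet in 1. 2a->2: ok.
abb: 2b undefined. 2b->0: no, aab/bbaba meet in 1. 2b->1: ok.
All examples now run through 3 states with every (state, symbol) defined. Accept strings end in {1,2}, Reject strings end in {0}; accept={1,2}.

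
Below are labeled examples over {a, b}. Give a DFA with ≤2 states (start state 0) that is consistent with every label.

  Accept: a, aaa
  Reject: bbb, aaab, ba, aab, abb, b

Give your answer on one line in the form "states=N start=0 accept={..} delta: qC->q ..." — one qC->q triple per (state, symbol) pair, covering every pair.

states=2 start=0 accept={0} delta: 0a->0 0b->1 1a->1 1b->1

Fold the examples into a partial DFA from state 0: repeatedly fix the first undefined (state, symbol) met by the shortest-then-alphabetical prefix, trying targets in increasing order and rejecting any under which an Accept and a Reject string meet in one state with the same remainder; add a state when all current targets are rejected. Accepting states are where Accept strings end.
a: 0a undefined. 0a->0: ok.
b: 0b undefined. 0b->0: no, a/bbb meet in 0. Open state 1: 0b->1.
ba: 1a undefined. 1a->0: no, a/ba meet in 0. 1a->1: ok.
bb: 1b undefined. 1b->0: no, a/abb meet in 0. 1b->1: ok.
All examples now run through 2 states with every (state, symbol) defined. Accept strings end in {0}, Reject strings end in {1}; accept={0}.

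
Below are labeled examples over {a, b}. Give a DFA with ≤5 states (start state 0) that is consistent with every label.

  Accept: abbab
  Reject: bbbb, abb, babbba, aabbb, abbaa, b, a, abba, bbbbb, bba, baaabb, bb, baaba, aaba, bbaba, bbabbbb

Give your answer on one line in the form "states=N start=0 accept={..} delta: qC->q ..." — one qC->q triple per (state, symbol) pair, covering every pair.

Grow the machine one transition at a time. Run the examples from 0; the earliest place one falls off (shortest prefix, ties alphabetical) gets sent to the lowest-numbered state that keeps every Accept/Reject pair distinguishable — a pair clashes when both reach the same state with identical unread suffix — and to a fresh state only if none does.
a: 0a undefined. 0a->0: ok.
b: 0b undefined. 0b->0: no, abbab/bbbb meet in 0. Open state 1: 0b->1.
ba: 1a undefined. 1a->0: ok.
bb: 1b undefined. 1b->0: no, abbab/aabbb meet in 1. 1b->1: no, abbab/bbbb meet in 1. Open state 2: 1b->2.
bba: 2a undefined. 2a->0: no, abbab/b meet in 1. 2a->1: no, abbab/abb meet in 2. 2a->2: no, abbab/aabbb meet in 2 with "b" left. Open state 3: 2a->3.
bbb: 2b undefined. 2b->0: ok.
bbab: 3b undefined. 3b->0: no, abbab/babbba meet in 0. 3b->1: no, abbab/bbbb meet in 1. 3b->2: no, abbab/abb meet in 2. 3b->3: no, abbab/abba meet in 3. Open state 4: 3b->4.
abbaa: 3a undefined. 3a->0: ok.
bbaba: 4a undefined. 4a->0: ok.
bbabb: 4b undefined. 4b->0: ok.
All examples now run through 5 states with every (state, symbol) defined. Accept strings end in {4}, Reject strings end in {0,1,2,3}; accept={4}.

states=5 start=0 accept={4} delta: 0a->0 0b->1 1a->0 1b->2 2a->3 2b->0 3a->0 3b->4 4a->0 4b->0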